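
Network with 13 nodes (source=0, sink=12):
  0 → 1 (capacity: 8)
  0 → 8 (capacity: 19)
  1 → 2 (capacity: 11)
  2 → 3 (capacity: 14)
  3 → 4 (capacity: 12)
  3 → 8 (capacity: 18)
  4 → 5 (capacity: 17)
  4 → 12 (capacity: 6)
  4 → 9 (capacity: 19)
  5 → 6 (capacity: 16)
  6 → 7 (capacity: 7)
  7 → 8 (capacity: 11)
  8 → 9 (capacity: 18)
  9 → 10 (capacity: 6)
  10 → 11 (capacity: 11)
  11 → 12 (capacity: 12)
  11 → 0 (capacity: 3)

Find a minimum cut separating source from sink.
Min cut value = 12, edges: (4,12), (9,10)

Min cut value: 12
Partition: S = [0, 1, 2, 3, 4, 5, 6, 7, 8, 9], T = [10, 11, 12]
Cut edges: (4,12), (9,10)

By max-flow min-cut theorem, max flow = min cut = 12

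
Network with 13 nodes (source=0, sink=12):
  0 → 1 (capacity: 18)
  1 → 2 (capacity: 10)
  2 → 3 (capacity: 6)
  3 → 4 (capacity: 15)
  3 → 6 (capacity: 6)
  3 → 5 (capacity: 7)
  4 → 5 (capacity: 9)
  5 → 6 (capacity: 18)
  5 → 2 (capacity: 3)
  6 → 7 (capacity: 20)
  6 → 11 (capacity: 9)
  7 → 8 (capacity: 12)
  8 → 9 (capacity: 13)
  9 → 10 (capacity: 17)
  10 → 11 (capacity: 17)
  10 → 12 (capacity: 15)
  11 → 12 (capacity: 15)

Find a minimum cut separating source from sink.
Min cut value = 6, edges: (2,3)

Min cut value: 6
Partition: S = [0, 1, 2], T = [3, 4, 5, 6, 7, 8, 9, 10, 11, 12]
Cut edges: (2,3)

By max-flow min-cut theorem, max flow = min cut = 6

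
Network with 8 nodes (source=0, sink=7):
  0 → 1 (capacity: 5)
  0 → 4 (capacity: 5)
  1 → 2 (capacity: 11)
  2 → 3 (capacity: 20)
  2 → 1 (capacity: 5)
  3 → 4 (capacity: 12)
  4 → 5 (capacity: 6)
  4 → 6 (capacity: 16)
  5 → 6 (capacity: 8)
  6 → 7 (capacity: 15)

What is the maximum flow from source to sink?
Maximum flow = 10

Max flow: 10

Flow assignment:
  0 → 1: 5/5
  0 → 4: 5/5
  1 → 2: 5/11
  2 → 3: 5/20
  3 → 4: 5/12
  4 → 6: 10/16
  6 → 7: 10/15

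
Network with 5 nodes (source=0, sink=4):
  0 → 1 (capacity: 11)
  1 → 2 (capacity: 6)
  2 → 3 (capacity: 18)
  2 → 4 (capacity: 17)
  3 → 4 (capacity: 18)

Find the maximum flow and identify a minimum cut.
Max flow = 6, Min cut edges: (1,2)

Maximum flow: 6
Minimum cut: (1,2)
Partition: S = [0, 1], T = [2, 3, 4]

Max-flow min-cut theorem verified: both equal 6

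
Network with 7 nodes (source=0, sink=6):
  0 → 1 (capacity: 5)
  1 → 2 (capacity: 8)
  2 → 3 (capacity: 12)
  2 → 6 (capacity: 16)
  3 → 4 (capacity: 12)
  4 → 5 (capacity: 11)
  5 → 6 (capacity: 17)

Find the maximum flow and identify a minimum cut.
Max flow = 5, Min cut edges: (0,1)

Maximum flow: 5
Minimum cut: (0,1)
Partition: S = [0], T = [1, 2, 3, 4, 5, 6]

Max-flow min-cut theorem verified: both equal 5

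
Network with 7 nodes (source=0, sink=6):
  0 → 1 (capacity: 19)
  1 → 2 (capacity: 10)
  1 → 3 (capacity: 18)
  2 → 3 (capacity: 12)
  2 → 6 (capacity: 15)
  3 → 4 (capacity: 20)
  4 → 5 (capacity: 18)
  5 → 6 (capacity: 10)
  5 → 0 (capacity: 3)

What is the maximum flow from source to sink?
Maximum flow = 19

Max flow: 19

Flow assignment:
  0 → 1: 19/19
  1 → 2: 10/10
  1 → 3: 9/18
  2 → 6: 10/15
  3 → 4: 9/20
  4 → 5: 9/18
  5 → 6: 9/10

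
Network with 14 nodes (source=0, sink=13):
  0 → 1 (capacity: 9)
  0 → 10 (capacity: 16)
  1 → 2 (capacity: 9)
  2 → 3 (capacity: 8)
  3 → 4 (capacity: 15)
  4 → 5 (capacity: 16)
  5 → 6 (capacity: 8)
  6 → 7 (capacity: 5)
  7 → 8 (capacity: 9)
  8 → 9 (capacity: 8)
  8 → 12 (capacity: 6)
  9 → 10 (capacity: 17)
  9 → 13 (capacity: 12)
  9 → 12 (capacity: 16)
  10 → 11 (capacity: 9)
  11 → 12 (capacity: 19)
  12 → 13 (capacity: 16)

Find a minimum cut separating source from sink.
Min cut value = 14, edges: (6,7), (10,11)

Min cut value: 14
Partition: S = [0, 1, 2, 3, 4, 5, 6, 10], T = [7, 8, 9, 11, 12, 13]
Cut edges: (6,7), (10,11)

By max-flow min-cut theorem, max flow = min cut = 14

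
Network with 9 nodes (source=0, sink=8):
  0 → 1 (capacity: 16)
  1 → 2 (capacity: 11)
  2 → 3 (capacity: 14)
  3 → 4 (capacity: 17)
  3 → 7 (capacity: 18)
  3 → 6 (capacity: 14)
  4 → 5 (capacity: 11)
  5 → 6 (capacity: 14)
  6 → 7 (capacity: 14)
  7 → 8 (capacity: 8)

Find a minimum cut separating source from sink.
Min cut value = 8, edges: (7,8)

Min cut value: 8
Partition: S = [0, 1, 2, 3, 4, 5, 6, 7], T = [8]
Cut edges: (7,8)

By max-flow min-cut theorem, max flow = min cut = 8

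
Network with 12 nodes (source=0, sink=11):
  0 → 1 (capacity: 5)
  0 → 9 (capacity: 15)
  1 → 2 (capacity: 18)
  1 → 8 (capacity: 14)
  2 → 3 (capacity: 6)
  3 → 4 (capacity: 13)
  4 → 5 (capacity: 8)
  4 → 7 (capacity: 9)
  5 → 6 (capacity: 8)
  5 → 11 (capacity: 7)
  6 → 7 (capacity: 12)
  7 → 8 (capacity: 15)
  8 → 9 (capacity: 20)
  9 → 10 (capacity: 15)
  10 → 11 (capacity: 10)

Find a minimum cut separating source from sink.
Min cut value = 15, edges: (0,1), (10,11)

Min cut value: 15
Partition: S = [0, 6, 7, 8, 9, 10], T = [1, 2, 3, 4, 5, 11]
Cut edges: (0,1), (10,11)

By max-flow min-cut theorem, max flow = min cut = 15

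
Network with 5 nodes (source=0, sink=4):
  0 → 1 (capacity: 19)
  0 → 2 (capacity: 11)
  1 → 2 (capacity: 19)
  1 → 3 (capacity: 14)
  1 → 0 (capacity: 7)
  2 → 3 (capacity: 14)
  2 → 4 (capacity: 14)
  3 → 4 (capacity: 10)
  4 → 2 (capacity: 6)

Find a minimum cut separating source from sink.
Min cut value = 24, edges: (2,4), (3,4)

Min cut value: 24
Partition: S = [0, 1, 2, 3], T = [4]
Cut edges: (2,4), (3,4)

By max-flow min-cut theorem, max flow = min cut = 24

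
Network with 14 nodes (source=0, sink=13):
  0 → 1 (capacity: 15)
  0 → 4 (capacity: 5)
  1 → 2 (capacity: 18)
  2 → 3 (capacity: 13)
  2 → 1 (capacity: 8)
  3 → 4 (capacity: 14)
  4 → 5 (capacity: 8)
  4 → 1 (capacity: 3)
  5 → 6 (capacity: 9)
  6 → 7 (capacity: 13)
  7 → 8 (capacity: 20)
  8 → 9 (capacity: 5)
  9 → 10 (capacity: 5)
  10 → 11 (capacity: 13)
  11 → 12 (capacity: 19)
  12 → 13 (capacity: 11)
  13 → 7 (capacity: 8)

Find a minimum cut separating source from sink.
Min cut value = 5, edges: (9,10)

Min cut value: 5
Partition: S = [0, 1, 2, 3, 4, 5, 6, 7, 8, 9], T = [10, 11, 12, 13]
Cut edges: (9,10)

By max-flow min-cut theorem, max flow = min cut = 5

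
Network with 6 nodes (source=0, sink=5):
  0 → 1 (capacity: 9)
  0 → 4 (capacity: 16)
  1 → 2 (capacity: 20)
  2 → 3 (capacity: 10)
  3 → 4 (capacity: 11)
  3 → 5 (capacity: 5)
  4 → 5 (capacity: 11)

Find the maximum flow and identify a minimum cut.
Max flow = 16, Min cut edges: (3,5), (4,5)

Maximum flow: 16
Minimum cut: (3,5), (4,5)
Partition: S = [0, 1, 2, 3, 4], T = [5]

Max-flow min-cut theorem verified: both equal 16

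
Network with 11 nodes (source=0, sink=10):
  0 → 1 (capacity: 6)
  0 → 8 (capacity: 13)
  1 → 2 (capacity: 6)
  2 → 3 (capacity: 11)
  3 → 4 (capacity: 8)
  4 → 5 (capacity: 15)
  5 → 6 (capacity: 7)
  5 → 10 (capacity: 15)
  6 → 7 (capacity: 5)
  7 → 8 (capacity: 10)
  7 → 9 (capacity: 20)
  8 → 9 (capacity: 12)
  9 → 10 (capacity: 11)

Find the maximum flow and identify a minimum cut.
Max flow = 17, Min cut edges: (1,2), (9,10)

Maximum flow: 17
Minimum cut: (1,2), (9,10)
Partition: S = [0, 1, 6, 7, 8, 9], T = [2, 3, 4, 5, 10]

Max-flow min-cut theorem verified: both equal 17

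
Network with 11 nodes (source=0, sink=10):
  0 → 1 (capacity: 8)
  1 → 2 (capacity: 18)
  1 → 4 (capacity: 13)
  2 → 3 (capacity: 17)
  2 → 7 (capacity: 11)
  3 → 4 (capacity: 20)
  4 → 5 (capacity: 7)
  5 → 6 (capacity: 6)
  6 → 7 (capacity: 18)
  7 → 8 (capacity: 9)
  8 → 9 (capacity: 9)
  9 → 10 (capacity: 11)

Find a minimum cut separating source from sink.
Min cut value = 8, edges: (0,1)

Min cut value: 8
Partition: S = [0], T = [1, 2, 3, 4, 5, 6, 7, 8, 9, 10]
Cut edges: (0,1)

By max-flow min-cut theorem, max flow = min cut = 8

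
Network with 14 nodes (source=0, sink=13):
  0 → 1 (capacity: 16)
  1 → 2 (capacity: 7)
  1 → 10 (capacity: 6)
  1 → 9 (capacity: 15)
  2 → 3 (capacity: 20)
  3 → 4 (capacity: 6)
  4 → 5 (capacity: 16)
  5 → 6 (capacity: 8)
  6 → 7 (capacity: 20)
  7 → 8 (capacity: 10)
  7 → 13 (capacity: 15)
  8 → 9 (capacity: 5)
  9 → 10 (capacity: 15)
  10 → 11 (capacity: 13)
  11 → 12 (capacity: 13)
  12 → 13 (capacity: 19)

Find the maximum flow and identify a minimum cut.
Max flow = 16, Min cut edges: (0,1)

Maximum flow: 16
Minimum cut: (0,1)
Partition: S = [0], T = [1, 2, 3, 4, 5, 6, 7, 8, 9, 10, 11, 12, 13]

Max-flow min-cut theorem verified: both equal 16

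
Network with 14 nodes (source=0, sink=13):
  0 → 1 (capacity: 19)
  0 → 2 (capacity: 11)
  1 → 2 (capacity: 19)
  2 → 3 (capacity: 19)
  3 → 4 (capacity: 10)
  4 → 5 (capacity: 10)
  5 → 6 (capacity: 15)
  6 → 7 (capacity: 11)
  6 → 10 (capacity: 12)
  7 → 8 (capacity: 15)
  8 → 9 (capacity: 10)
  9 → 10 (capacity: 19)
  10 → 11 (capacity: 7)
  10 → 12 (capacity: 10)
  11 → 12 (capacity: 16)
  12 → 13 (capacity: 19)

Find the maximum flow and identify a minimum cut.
Max flow = 10, Min cut edges: (4,5)

Maximum flow: 10
Minimum cut: (4,5)
Partition: S = [0, 1, 2, 3, 4], T = [5, 6, 7, 8, 9, 10, 11, 12, 13]

Max-flow min-cut theorem verified: both equal 10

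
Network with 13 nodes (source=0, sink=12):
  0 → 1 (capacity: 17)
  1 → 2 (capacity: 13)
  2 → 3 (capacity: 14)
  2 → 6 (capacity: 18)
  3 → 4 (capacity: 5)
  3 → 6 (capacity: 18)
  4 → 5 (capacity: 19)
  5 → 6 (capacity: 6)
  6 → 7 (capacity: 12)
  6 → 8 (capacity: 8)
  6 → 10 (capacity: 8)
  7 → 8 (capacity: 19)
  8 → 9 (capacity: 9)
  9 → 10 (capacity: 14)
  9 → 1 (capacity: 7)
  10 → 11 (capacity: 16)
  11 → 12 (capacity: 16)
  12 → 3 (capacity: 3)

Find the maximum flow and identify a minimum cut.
Max flow = 13, Min cut edges: (1,2)

Maximum flow: 13
Minimum cut: (1,2)
Partition: S = [0, 1], T = [2, 3, 4, 5, 6, 7, 8, 9, 10, 11, 12]

Max-flow min-cut theorem verified: both equal 13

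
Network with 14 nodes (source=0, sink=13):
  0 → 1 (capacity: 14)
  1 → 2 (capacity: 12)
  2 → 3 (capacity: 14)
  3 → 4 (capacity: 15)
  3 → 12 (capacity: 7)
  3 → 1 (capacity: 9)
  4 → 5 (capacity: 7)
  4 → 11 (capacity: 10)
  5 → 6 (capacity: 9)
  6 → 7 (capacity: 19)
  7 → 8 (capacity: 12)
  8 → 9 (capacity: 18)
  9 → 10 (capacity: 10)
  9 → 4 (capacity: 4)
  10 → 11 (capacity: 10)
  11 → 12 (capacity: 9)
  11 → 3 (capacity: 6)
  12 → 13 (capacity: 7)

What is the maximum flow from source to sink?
Maximum flow = 7

Max flow: 7

Flow assignment:
  0 → 1: 7/14
  1 → 2: 12/12
  2 → 3: 12/14
  3 → 4: 5/15
  3 → 12: 7/7
  3 → 1: 5/9
  4 → 11: 5/10
  11 → 3: 5/6
  12 → 13: 7/7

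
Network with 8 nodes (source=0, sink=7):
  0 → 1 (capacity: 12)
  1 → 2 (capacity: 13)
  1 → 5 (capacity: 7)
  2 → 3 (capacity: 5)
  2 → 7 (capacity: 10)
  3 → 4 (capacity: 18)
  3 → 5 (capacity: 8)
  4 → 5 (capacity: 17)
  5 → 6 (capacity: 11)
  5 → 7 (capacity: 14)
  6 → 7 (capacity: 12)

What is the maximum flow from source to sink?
Maximum flow = 12

Max flow: 12

Flow assignment:
  0 → 1: 12/12
  1 → 2: 10/13
  1 → 5: 2/7
  2 → 7: 10/10
  5 → 7: 2/14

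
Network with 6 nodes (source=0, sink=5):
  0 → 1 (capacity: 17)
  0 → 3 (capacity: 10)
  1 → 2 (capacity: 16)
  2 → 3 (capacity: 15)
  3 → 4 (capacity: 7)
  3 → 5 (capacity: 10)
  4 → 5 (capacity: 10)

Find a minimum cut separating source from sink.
Min cut value = 17, edges: (3,4), (3,5)

Min cut value: 17
Partition: S = [0, 1, 2, 3], T = [4, 5]
Cut edges: (3,4), (3,5)

By max-flow min-cut theorem, max flow = min cut = 17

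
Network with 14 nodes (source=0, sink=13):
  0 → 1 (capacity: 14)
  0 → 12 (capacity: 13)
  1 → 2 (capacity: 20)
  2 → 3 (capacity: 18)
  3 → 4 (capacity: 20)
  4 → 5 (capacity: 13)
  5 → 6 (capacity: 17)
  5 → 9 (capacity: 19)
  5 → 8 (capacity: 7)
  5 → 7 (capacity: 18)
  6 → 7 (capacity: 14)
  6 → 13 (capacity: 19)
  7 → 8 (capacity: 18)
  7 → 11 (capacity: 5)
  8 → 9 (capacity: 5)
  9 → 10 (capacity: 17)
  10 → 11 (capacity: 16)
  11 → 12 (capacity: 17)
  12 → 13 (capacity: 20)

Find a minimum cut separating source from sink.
Min cut value = 26, edges: (0,12), (4,5)

Min cut value: 26
Partition: S = [0, 1, 2, 3, 4], T = [5, 6, 7, 8, 9, 10, 11, 12, 13]
Cut edges: (0,12), (4,5)

By max-flow min-cut theorem, max flow = min cut = 26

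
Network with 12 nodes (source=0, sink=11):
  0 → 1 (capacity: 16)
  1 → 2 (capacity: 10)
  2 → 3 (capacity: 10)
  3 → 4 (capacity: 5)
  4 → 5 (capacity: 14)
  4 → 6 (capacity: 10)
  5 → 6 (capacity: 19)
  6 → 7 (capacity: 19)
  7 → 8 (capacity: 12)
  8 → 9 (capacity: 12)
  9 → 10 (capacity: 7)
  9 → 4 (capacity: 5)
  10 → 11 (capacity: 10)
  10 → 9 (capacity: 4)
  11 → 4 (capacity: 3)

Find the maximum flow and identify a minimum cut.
Max flow = 5, Min cut edges: (3,4)

Maximum flow: 5
Minimum cut: (3,4)
Partition: S = [0, 1, 2, 3], T = [4, 5, 6, 7, 8, 9, 10, 11]

Max-flow min-cut theorem verified: both equal 5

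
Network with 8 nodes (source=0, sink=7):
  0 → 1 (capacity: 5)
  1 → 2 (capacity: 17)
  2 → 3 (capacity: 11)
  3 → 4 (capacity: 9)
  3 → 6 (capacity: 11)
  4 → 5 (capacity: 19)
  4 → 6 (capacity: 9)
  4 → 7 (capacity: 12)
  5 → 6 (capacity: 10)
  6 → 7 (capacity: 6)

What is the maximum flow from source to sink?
Maximum flow = 5

Max flow: 5

Flow assignment:
  0 → 1: 5/5
  1 → 2: 5/17
  2 → 3: 5/11
  3 → 4: 5/9
  4 → 7: 5/12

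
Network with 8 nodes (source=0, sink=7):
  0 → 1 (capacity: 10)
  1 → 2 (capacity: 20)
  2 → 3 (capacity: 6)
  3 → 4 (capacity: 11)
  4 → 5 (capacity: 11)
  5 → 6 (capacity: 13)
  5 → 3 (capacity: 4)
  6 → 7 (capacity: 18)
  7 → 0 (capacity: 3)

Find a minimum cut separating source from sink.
Min cut value = 6, edges: (2,3)

Min cut value: 6
Partition: S = [0, 1, 2], T = [3, 4, 5, 6, 7]
Cut edges: (2,3)

By max-flow min-cut theorem, max flow = min cut = 6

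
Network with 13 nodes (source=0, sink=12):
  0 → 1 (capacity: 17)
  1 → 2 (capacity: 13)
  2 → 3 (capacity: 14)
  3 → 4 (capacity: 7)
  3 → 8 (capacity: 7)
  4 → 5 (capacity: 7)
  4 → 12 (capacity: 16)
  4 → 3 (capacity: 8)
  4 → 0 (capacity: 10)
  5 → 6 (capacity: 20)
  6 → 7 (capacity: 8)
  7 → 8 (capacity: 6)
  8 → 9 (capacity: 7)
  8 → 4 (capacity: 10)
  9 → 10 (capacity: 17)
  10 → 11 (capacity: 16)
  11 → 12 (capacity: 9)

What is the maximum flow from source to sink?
Maximum flow = 13

Max flow: 13

Flow assignment:
  0 → 1: 13/17
  1 → 2: 13/13
  2 → 3: 13/14
  3 → 4: 7/7
  3 → 8: 6/7
  4 → 12: 13/16
  8 → 4: 6/10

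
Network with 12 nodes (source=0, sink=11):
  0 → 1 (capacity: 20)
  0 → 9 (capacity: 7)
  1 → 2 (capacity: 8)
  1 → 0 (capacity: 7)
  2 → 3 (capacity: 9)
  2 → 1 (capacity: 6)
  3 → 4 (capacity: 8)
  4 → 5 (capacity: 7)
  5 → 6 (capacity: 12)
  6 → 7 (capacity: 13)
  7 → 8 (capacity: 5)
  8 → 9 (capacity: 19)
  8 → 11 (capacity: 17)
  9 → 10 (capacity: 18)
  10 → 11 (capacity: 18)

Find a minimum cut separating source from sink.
Min cut value = 12, edges: (0,9), (7,8)

Min cut value: 12
Partition: S = [0, 1, 2, 3, 4, 5, 6, 7], T = [8, 9, 10, 11]
Cut edges: (0,9), (7,8)

By max-flow min-cut theorem, max flow = min cut = 12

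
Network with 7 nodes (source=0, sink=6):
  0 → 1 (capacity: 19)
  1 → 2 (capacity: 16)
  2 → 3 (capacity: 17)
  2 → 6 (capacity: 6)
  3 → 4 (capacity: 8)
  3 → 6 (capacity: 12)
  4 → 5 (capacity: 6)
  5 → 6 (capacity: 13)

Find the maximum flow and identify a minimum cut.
Max flow = 16, Min cut edges: (1,2)

Maximum flow: 16
Minimum cut: (1,2)
Partition: S = [0, 1], T = [2, 3, 4, 5, 6]

Max-flow min-cut theorem verified: both equal 16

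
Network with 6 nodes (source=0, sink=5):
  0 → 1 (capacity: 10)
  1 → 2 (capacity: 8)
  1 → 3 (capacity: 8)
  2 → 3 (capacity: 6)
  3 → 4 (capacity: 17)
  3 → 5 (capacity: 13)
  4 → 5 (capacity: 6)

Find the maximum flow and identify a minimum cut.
Max flow = 10, Min cut edges: (0,1)

Maximum flow: 10
Minimum cut: (0,1)
Partition: S = [0], T = [1, 2, 3, 4, 5]

Max-flow min-cut theorem verified: both equal 10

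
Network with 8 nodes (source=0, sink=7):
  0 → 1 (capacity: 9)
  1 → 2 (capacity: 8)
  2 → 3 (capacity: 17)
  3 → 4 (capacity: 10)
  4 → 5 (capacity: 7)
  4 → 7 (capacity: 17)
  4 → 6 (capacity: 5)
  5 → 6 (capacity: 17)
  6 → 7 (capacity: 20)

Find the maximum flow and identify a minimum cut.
Max flow = 8, Min cut edges: (1,2)

Maximum flow: 8
Minimum cut: (1,2)
Partition: S = [0, 1], T = [2, 3, 4, 5, 6, 7]

Max-flow min-cut theorem verified: both equal 8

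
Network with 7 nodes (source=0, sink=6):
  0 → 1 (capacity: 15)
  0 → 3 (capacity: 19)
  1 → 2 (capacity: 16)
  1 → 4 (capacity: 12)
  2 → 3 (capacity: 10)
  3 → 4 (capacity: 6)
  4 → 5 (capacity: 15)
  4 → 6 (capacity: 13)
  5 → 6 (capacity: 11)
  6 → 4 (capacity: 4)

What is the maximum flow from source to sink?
Maximum flow = 18

Max flow: 18

Flow assignment:
  0 → 1: 15/15
  0 → 3: 3/19
  1 → 2: 3/16
  1 → 4: 12/12
  2 → 3: 3/10
  3 → 4: 6/6
  4 → 5: 5/15
  4 → 6: 13/13
  5 → 6: 5/11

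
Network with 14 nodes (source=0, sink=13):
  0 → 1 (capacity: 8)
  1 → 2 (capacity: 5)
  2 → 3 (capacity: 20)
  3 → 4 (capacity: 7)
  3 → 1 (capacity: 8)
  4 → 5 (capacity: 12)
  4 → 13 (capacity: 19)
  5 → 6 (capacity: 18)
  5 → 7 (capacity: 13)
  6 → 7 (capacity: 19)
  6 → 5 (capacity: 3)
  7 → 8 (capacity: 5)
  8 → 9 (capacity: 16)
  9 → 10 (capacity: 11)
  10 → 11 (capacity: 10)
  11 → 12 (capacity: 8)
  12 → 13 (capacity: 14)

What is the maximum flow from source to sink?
Maximum flow = 5

Max flow: 5

Flow assignment:
  0 → 1: 5/8
  1 → 2: 5/5
  2 → 3: 5/20
  3 → 4: 5/7
  4 → 13: 5/19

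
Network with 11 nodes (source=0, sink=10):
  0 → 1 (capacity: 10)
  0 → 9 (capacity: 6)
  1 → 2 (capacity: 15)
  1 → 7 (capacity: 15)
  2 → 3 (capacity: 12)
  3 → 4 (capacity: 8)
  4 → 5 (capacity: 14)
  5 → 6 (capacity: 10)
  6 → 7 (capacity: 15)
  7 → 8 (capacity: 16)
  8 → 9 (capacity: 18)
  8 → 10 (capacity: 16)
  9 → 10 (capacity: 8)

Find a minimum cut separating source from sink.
Min cut value = 16, edges: (0,1), (0,9)

Min cut value: 16
Partition: S = [0], T = [1, 2, 3, 4, 5, 6, 7, 8, 9, 10]
Cut edges: (0,1), (0,9)

By max-flow min-cut theorem, max flow = min cut = 16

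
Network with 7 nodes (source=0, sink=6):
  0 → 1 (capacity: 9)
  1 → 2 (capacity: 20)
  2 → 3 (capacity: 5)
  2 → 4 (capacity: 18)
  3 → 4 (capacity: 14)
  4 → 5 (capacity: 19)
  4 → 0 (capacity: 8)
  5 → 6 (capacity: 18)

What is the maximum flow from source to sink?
Maximum flow = 9

Max flow: 9

Flow assignment:
  0 → 1: 9/9
  1 → 2: 9/20
  2 → 4: 9/18
  4 → 5: 9/19
  5 → 6: 9/18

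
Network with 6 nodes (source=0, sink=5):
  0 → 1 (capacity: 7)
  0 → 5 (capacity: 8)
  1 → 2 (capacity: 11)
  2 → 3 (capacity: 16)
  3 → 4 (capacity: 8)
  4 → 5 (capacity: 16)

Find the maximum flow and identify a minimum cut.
Max flow = 15, Min cut edges: (0,1), (0,5)

Maximum flow: 15
Minimum cut: (0,1), (0,5)
Partition: S = [0], T = [1, 2, 3, 4, 5]

Max-flow min-cut theorem verified: both equal 15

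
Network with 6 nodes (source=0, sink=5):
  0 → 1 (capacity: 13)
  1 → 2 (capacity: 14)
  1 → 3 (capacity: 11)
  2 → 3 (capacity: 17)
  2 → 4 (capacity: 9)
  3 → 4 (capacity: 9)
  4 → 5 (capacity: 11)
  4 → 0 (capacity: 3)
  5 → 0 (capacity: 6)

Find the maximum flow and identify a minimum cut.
Max flow = 11, Min cut edges: (4,5)

Maximum flow: 11
Minimum cut: (4,5)
Partition: S = [0, 1, 2, 3, 4], T = [5]

Max-flow min-cut theorem verified: both equal 11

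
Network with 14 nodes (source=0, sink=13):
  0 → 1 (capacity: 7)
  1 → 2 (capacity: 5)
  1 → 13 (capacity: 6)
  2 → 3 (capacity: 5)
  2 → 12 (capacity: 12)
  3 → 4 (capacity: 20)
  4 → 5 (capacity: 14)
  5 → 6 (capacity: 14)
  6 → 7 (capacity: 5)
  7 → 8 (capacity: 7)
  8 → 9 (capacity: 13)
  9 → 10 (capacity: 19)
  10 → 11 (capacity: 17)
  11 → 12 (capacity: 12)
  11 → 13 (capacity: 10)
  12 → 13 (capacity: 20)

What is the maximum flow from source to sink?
Maximum flow = 7

Max flow: 7

Flow assignment:
  0 → 1: 7/7
  1 → 2: 1/5
  1 → 13: 6/6
  2 → 12: 1/12
  12 → 13: 1/20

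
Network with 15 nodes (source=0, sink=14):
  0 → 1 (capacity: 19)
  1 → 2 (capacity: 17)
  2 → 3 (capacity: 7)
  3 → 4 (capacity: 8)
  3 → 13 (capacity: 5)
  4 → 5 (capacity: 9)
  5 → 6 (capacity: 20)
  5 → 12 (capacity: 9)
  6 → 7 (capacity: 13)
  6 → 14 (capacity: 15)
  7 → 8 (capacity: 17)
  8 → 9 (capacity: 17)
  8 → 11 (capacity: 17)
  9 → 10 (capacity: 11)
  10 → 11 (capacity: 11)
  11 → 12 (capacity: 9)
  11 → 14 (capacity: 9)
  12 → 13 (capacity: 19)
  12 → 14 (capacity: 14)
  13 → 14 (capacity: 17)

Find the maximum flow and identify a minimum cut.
Max flow = 7, Min cut edges: (2,3)

Maximum flow: 7
Minimum cut: (2,3)
Partition: S = [0, 1, 2], T = [3, 4, 5, 6, 7, 8, 9, 10, 11, 12, 13, 14]

Max-flow min-cut theorem verified: both equal 7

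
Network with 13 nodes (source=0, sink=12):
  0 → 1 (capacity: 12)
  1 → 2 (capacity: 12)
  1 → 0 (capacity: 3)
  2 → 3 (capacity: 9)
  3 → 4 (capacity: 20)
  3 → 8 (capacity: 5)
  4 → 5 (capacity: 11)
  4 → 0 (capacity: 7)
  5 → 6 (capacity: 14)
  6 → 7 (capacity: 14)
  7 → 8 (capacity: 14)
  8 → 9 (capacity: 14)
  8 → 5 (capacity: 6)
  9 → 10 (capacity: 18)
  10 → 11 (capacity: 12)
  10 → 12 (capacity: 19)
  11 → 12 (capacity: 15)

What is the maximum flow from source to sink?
Maximum flow = 9

Max flow: 9

Flow assignment:
  0 → 1: 9/12
  1 → 2: 9/12
  2 → 3: 9/9
  3 → 4: 4/20
  3 → 8: 5/5
  4 → 5: 4/11
  5 → 6: 4/14
  6 → 7: 4/14
  7 → 8: 4/14
  8 → 9: 9/14
  9 → 10: 9/18
  10 → 12: 9/19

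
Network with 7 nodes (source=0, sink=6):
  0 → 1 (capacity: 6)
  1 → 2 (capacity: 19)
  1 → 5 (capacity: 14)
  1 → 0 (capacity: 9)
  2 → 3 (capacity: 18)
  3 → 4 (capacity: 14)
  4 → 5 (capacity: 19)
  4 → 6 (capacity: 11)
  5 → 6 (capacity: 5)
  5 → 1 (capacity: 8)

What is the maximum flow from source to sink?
Maximum flow = 6

Max flow: 6

Flow assignment:
  0 → 1: 6/6
  1 → 2: 1/19
  1 → 5: 5/14
  2 → 3: 1/18
  3 → 4: 1/14
  4 → 6: 1/11
  5 → 6: 5/5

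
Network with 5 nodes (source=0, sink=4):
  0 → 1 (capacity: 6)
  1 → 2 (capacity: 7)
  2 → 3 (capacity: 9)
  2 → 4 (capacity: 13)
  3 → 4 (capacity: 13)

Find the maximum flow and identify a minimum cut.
Max flow = 6, Min cut edges: (0,1)

Maximum flow: 6
Minimum cut: (0,1)
Partition: S = [0], T = [1, 2, 3, 4]

Max-flow min-cut theorem verified: both equal 6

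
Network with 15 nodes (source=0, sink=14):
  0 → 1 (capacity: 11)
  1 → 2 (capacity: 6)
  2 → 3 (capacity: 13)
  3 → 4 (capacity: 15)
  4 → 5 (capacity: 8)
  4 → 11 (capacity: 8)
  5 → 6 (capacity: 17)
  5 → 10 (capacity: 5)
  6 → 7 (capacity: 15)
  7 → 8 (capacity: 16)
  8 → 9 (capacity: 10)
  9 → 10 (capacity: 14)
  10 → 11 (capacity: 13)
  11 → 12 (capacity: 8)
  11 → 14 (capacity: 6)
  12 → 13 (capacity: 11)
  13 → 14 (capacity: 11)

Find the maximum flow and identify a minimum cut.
Max flow = 6, Min cut edges: (1,2)

Maximum flow: 6
Minimum cut: (1,2)
Partition: S = [0, 1], T = [2, 3, 4, 5, 6, 7, 8, 9, 10, 11, 12, 13, 14]

Max-flow min-cut theorem verified: both equal 6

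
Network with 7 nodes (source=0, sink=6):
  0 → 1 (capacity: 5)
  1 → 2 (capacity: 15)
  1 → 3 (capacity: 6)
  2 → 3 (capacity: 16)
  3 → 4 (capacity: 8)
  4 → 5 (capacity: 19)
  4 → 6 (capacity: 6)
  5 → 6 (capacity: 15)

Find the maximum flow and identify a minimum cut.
Max flow = 5, Min cut edges: (0,1)

Maximum flow: 5
Minimum cut: (0,1)
Partition: S = [0], T = [1, 2, 3, 4, 5, 6]

Max-flow min-cut theorem verified: both equal 5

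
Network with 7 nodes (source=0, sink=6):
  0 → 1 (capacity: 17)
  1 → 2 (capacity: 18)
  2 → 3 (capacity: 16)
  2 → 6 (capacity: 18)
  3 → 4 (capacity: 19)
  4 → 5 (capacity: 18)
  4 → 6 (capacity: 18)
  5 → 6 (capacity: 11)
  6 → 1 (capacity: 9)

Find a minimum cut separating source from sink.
Min cut value = 17, edges: (0,1)

Min cut value: 17
Partition: S = [0], T = [1, 2, 3, 4, 5, 6]
Cut edges: (0,1)

By max-flow min-cut theorem, max flow = min cut = 17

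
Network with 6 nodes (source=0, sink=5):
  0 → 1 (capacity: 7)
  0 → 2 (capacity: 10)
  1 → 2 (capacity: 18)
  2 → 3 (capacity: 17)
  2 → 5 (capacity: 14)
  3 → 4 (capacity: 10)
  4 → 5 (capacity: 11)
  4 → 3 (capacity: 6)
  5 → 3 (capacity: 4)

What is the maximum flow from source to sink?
Maximum flow = 17

Max flow: 17

Flow assignment:
  0 → 1: 7/7
  0 → 2: 10/10
  1 → 2: 7/18
  2 → 3: 3/17
  2 → 5: 14/14
  3 → 4: 3/10
  4 → 5: 3/11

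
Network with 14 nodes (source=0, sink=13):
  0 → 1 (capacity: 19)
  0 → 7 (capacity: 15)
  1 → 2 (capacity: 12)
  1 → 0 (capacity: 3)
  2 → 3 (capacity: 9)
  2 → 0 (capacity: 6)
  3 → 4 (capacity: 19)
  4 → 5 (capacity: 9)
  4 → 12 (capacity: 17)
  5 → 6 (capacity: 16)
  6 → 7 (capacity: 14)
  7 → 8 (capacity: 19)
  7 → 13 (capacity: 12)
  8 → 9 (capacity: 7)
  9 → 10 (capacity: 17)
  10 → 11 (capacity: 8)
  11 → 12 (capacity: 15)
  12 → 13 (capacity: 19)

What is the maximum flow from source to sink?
Maximum flow = 24

Max flow: 24

Flow assignment:
  0 → 1: 12/19
  0 → 7: 15/15
  1 → 2: 12/12
  2 → 3: 9/9
  2 → 0: 3/6
  3 → 4: 9/19
  4 → 12: 9/17
  7 → 8: 3/19
  7 → 13: 12/12
  8 → 9: 3/7
  9 → 10: 3/17
  10 → 11: 3/8
  11 → 12: 3/15
  12 → 13: 12/19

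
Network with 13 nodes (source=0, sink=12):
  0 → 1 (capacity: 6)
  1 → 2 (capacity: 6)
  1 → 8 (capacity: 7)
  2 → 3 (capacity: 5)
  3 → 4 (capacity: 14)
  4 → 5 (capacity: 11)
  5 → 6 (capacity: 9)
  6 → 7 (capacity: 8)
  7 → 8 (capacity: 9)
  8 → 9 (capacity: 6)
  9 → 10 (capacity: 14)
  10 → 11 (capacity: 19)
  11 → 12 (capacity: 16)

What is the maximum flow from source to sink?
Maximum flow = 6

Max flow: 6

Flow assignment:
  0 → 1: 6/6
  1 → 8: 6/7
  8 → 9: 6/6
  9 → 10: 6/14
  10 → 11: 6/19
  11 → 12: 6/16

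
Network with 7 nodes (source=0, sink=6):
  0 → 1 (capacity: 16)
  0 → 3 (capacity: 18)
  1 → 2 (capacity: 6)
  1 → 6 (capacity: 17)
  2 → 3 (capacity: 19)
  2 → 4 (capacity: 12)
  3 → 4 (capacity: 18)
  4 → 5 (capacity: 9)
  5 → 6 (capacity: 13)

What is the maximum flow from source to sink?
Maximum flow = 25

Max flow: 25

Flow assignment:
  0 → 1: 16/16
  0 → 3: 9/18
  1 → 6: 16/17
  3 → 4: 9/18
  4 → 5: 9/9
  5 → 6: 9/13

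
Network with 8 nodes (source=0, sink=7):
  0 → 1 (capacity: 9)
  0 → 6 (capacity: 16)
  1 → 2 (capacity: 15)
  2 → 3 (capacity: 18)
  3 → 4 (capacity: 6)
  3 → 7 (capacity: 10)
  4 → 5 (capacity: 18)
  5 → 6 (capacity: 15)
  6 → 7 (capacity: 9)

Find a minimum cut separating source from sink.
Min cut value = 18, edges: (0,1), (6,7)

Min cut value: 18
Partition: S = [0, 4, 5, 6], T = [1, 2, 3, 7]
Cut edges: (0,1), (6,7)

By max-flow min-cut theorem, max flow = min cut = 18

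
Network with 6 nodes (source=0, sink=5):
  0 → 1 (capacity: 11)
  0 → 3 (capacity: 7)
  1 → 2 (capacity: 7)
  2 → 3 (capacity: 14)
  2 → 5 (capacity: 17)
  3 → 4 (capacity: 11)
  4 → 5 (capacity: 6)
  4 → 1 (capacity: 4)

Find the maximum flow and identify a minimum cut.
Max flow = 13, Min cut edges: (1,2), (4,5)

Maximum flow: 13
Minimum cut: (1,2), (4,5)
Partition: S = [0, 1, 3, 4], T = [2, 5]

Max-flow min-cut theorem verified: both equal 13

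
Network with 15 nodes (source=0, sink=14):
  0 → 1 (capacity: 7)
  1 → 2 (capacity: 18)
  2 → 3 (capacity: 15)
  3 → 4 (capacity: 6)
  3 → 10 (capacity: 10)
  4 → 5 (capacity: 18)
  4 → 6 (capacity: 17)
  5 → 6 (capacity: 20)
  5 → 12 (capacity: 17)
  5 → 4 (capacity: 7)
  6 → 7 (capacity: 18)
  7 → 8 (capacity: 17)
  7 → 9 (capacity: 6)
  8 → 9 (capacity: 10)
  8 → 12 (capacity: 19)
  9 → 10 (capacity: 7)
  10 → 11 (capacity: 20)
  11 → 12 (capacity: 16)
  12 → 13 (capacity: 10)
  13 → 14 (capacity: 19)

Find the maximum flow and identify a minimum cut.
Max flow = 7, Min cut edges: (0,1)

Maximum flow: 7
Minimum cut: (0,1)
Partition: S = [0], T = [1, 2, 3, 4, 5, 6, 7, 8, 9, 10, 11, 12, 13, 14]

Max-flow min-cut theorem verified: both equal 7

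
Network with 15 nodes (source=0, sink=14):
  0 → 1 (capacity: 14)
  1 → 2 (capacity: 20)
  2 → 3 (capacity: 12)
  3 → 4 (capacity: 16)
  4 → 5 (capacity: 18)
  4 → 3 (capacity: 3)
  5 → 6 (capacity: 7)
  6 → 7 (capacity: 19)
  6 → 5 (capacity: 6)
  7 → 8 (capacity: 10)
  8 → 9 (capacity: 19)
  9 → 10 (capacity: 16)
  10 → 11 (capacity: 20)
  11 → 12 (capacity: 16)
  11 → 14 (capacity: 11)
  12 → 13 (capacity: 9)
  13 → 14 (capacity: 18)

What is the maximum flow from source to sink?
Maximum flow = 7

Max flow: 7

Flow assignment:
  0 → 1: 7/14
  1 → 2: 7/20
  2 → 3: 7/12
  3 → 4: 7/16
  4 → 5: 7/18
  5 → 6: 7/7
  6 → 7: 7/19
  7 → 8: 7/10
  8 → 9: 7/19
  9 → 10: 7/16
  10 → 11: 7/20
  11 → 14: 7/11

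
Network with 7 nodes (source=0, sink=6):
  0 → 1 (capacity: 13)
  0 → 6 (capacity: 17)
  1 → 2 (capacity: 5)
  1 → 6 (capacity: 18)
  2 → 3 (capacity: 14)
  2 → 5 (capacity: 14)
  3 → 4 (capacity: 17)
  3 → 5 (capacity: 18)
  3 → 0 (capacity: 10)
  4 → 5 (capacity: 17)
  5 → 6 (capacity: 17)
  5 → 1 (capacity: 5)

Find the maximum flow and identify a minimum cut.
Max flow = 30, Min cut edges: (0,1), (0,6)

Maximum flow: 30
Minimum cut: (0,1), (0,6)
Partition: S = [0], T = [1, 2, 3, 4, 5, 6]

Max-flow min-cut theorem verified: both equal 30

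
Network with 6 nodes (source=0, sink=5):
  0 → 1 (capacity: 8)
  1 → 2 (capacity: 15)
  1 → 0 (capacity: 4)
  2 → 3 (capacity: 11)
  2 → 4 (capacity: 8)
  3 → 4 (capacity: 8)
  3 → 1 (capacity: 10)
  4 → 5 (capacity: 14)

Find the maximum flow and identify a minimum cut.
Max flow = 8, Min cut edges: (0,1)

Maximum flow: 8
Minimum cut: (0,1)
Partition: S = [0], T = [1, 2, 3, 4, 5]

Max-flow min-cut theorem verified: both equal 8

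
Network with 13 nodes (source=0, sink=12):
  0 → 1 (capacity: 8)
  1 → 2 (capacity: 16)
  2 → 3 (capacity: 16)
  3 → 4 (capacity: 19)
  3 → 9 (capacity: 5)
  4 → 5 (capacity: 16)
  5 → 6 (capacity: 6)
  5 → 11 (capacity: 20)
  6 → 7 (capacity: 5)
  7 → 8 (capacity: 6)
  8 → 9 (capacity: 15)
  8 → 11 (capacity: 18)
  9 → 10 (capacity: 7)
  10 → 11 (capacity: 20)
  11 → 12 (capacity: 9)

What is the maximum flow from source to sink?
Maximum flow = 8

Max flow: 8

Flow assignment:
  0 → 1: 8/8
  1 → 2: 8/16
  2 → 3: 8/16
  3 → 4: 8/19
  4 → 5: 8/16
  5 → 11: 8/20
  11 → 12: 8/9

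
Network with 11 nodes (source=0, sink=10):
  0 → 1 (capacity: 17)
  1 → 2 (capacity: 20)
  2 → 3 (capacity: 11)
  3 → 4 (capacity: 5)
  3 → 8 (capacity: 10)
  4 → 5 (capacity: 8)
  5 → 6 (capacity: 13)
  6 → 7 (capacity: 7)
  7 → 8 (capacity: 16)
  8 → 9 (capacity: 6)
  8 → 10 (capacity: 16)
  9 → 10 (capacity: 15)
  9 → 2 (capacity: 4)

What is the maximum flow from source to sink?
Maximum flow = 11

Max flow: 11

Flow assignment:
  0 → 1: 11/17
  1 → 2: 11/20
  2 → 3: 11/11
  3 → 4: 1/5
  3 → 8: 10/10
  4 → 5: 1/8
  5 → 6: 1/13
  6 → 7: 1/7
  7 → 8: 1/16
  8 → 10: 11/16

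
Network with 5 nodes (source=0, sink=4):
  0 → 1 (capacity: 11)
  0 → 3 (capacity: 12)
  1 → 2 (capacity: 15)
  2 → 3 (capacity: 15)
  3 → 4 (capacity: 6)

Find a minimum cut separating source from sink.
Min cut value = 6, edges: (3,4)

Min cut value: 6
Partition: S = [0, 1, 2, 3], T = [4]
Cut edges: (3,4)

By max-flow min-cut theorem, max flow = min cut = 6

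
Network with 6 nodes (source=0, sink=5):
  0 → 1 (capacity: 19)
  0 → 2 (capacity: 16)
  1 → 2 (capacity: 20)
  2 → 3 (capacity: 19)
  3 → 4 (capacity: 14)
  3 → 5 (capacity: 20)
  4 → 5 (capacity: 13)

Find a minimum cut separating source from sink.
Min cut value = 19, edges: (2,3)

Min cut value: 19
Partition: S = [0, 1, 2], T = [3, 4, 5]
Cut edges: (2,3)

By max-flow min-cut theorem, max flow = min cut = 19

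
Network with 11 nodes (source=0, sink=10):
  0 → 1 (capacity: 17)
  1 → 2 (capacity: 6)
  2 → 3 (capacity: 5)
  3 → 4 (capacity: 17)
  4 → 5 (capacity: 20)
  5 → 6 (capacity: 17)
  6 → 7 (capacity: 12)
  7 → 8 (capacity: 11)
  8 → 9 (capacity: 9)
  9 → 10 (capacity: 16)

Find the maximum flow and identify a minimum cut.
Max flow = 5, Min cut edges: (2,3)

Maximum flow: 5
Minimum cut: (2,3)
Partition: S = [0, 1, 2], T = [3, 4, 5, 6, 7, 8, 9, 10]

Max-flow min-cut theorem verified: both equal 5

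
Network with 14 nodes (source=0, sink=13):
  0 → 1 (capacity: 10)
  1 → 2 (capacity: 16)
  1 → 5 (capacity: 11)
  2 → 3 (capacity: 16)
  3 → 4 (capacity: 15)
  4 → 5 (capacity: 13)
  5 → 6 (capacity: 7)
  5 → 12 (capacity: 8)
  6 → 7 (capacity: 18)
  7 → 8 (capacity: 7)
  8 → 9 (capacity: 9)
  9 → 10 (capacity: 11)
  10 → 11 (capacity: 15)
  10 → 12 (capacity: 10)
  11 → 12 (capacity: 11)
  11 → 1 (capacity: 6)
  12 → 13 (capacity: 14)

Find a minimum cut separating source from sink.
Min cut value = 10, edges: (0,1)

Min cut value: 10
Partition: S = [0], T = [1, 2, 3, 4, 5, 6, 7, 8, 9, 10, 11, 12, 13]
Cut edges: (0,1)

By max-flow min-cut theorem, max flow = min cut = 10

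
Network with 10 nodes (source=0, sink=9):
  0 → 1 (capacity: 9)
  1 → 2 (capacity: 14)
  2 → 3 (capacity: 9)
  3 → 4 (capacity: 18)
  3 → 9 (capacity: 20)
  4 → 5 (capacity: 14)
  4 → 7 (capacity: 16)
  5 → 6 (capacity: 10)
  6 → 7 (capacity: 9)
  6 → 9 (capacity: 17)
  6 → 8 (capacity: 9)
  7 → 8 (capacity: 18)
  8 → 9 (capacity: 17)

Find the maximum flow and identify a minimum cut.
Max flow = 9, Min cut edges: (2,3)

Maximum flow: 9
Minimum cut: (2,3)
Partition: S = [0, 1, 2], T = [3, 4, 5, 6, 7, 8, 9]

Max-flow min-cut theorem verified: both equal 9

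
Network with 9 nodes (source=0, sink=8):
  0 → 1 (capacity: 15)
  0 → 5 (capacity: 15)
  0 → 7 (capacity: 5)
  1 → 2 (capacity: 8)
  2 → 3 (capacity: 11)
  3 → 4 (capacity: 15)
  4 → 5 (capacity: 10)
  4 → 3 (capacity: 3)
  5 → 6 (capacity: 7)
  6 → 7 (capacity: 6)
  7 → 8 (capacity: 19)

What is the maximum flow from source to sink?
Maximum flow = 11

Max flow: 11

Flow assignment:
  0 → 1: 6/15
  0 → 7: 5/5
  1 → 2: 6/8
  2 → 3: 6/11
  3 → 4: 6/15
  4 → 5: 6/10
  5 → 6: 6/7
  6 → 7: 6/6
  7 → 8: 11/19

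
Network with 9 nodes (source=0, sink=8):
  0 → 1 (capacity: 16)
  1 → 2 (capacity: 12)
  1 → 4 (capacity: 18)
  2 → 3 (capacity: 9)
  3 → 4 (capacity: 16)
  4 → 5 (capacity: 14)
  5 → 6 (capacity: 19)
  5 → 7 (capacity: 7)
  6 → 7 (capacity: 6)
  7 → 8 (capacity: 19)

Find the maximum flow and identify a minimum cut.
Max flow = 13, Min cut edges: (5,7), (6,7)

Maximum flow: 13
Minimum cut: (5,7), (6,7)
Partition: S = [0, 1, 2, 3, 4, 5, 6], T = [7, 8]

Max-flow min-cut theorem verified: both equal 13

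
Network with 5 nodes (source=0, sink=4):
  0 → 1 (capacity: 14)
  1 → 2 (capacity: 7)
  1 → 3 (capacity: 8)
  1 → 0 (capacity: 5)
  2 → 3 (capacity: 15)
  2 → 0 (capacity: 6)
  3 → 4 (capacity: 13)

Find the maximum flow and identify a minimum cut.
Max flow = 13, Min cut edges: (3,4)

Maximum flow: 13
Minimum cut: (3,4)
Partition: S = [0, 1, 2, 3], T = [4]

Max-flow min-cut theorem verified: both equal 13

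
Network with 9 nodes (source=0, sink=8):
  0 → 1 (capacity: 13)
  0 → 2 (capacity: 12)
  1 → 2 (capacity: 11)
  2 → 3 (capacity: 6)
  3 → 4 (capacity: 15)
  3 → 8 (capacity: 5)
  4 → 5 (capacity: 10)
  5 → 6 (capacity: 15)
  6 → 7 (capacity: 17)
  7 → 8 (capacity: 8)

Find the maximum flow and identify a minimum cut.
Max flow = 6, Min cut edges: (2,3)

Maximum flow: 6
Minimum cut: (2,3)
Partition: S = [0, 1, 2], T = [3, 4, 5, 6, 7, 8]

Max-flow min-cut theorem verified: both equal 6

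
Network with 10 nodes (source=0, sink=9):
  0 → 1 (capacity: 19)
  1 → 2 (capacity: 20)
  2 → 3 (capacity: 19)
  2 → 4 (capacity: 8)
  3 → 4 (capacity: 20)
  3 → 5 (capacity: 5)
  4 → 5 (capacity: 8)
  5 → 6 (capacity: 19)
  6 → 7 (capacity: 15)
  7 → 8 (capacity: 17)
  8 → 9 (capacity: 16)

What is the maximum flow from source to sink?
Maximum flow = 13

Max flow: 13

Flow assignment:
  0 → 1: 13/19
  1 → 2: 13/20
  2 → 3: 13/19
  3 → 4: 8/20
  3 → 5: 5/5
  4 → 5: 8/8
  5 → 6: 13/19
  6 → 7: 13/15
  7 → 8: 13/17
  8 → 9: 13/16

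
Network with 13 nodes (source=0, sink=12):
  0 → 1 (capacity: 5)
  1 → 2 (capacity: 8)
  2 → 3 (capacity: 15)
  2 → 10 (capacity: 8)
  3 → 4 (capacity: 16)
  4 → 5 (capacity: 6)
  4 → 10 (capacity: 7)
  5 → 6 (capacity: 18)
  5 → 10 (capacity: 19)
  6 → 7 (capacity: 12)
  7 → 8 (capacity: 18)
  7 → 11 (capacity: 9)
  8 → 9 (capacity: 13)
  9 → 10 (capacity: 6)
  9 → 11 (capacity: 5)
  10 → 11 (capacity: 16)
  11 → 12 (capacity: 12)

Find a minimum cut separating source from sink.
Min cut value = 5, edges: (0,1)

Min cut value: 5
Partition: S = [0], T = [1, 2, 3, 4, 5, 6, 7, 8, 9, 10, 11, 12]
Cut edges: (0,1)

By max-flow min-cut theorem, max flow = min cut = 5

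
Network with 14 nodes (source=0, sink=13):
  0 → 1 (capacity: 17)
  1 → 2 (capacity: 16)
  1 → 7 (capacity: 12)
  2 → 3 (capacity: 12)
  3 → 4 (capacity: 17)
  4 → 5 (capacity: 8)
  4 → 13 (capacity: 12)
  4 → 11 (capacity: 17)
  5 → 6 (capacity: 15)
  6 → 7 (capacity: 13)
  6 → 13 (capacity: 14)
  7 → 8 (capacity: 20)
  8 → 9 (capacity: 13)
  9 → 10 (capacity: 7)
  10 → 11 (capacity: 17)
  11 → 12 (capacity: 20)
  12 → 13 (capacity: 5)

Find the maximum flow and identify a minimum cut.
Max flow = 17, Min cut edges: (2,3), (12,13)

Maximum flow: 17
Minimum cut: (2,3), (12,13)
Partition: S = [0, 1, 2, 7, 8, 9, 10, 11, 12], T = [3, 4, 5, 6, 13]

Max-flow min-cut theorem verified: both equal 17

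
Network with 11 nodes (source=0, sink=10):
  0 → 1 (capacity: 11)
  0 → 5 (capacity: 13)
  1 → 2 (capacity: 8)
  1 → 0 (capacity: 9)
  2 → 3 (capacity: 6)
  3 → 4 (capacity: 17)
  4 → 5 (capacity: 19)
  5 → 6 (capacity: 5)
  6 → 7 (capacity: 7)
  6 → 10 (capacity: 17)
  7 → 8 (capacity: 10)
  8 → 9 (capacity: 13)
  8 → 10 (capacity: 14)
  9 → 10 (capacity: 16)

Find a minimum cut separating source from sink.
Min cut value = 5, edges: (5,6)

Min cut value: 5
Partition: S = [0, 1, 2, 3, 4, 5], T = [6, 7, 8, 9, 10]
Cut edges: (5,6)

By max-flow min-cut theorem, max flow = min cut = 5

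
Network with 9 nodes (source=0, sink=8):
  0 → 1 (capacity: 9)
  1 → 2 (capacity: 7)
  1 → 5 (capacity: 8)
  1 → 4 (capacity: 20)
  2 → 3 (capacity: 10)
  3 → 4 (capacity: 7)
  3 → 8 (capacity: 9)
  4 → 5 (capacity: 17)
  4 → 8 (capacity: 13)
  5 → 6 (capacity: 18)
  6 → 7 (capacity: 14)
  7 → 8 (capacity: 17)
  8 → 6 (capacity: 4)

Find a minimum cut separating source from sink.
Min cut value = 9, edges: (0,1)

Min cut value: 9
Partition: S = [0], T = [1, 2, 3, 4, 5, 6, 7, 8]
Cut edges: (0,1)

By max-flow min-cut theorem, max flow = min cut = 9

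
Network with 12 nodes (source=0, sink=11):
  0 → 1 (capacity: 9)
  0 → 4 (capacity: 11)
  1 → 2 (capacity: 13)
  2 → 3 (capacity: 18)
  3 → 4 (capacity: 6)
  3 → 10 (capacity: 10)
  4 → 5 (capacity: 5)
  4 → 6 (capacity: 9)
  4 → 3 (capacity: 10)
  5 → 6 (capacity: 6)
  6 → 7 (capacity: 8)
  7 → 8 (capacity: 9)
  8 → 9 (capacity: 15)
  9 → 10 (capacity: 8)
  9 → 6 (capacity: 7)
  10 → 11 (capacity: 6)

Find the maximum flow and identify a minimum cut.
Max flow = 6, Min cut edges: (10,11)

Maximum flow: 6
Minimum cut: (10,11)
Partition: S = [0, 1, 2, 3, 4, 5, 6, 7, 8, 9, 10], T = [11]

Max-flow min-cut theorem verified: both equal 6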